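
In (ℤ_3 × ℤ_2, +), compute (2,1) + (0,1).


Operation: componentwise addition mod (3, 2)
(2,1) + (0,1) = ((a₁+b₁) mod 3, (a₂+b₂) mod 2) with a = (2,1), b = (0,1)

(2,1) + (0,1) = (2,0)


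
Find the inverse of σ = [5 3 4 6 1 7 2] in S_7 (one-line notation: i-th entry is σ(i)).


To find σ⁻¹, swap domain and range:
σ(1) = 5 → σ⁻¹(5) = 1
σ(2) = 3 → σ⁻¹(3) = 2
σ(3) = 4 → σ⁻¹(4) = 3
σ(4) = 6 → σ⁻¹(6) = 4
σ(5) = 1 → σ⁻¹(1) = 5
σ(6) = 7 → σ⁻¹(7) = 6
σ(7) = 2 → σ⁻¹(2) = 7

σ⁻¹ = [5 7 2 3 1 4 6]


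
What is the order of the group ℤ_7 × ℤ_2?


|A × B| = |A| · |B|
|ℤ_7 × ℤ_2| = 7 × 2 = 14

|ℤ_7 × ℤ_2| = 14


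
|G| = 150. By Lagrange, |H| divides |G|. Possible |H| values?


Lagrange's theorem: |H| divides |G|
|G| = 150
Divisors of 150: 1, 2, 3, 5, 6, 10, 15, 25, 30, 50, 75, 150

Possible subgroup orders: {1, 2, 3, 5, 6, 10, 15, 25, 30, 50, 75, 150}


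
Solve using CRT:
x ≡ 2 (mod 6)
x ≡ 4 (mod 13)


m₁ = 6, m₂ = 13, gcd = 1, so CRT applies. M = m₁·m₂ = 78
Let M₁ = M/m₁ = 13, M₂ = M/m₂ = 6
Find y₁ ≡ M₁⁻¹ (mod m₁): 13⁻¹ ≡ 1 (mod 6)
Find y₂ ≡ M₂⁻¹ (mod m₂): 6⁻¹ ≡ 11 (mod 13)
x = a₁·M₁·y₁ + a₂·M₂·y₂ = 2·13·1 + 4·6·11 = 290
Reduce mod 78: x ≡ 56
Check: 56 mod 6 = 2 ✓, 56 mod 13 = 4 ✓

x ≡ 56 (mod 78)


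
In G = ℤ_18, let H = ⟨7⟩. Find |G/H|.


|⟨7⟩| = n / gcd(7, 18) = 18 / 1 = 18
H is normal (ℤ_18 is abelian).
|G/H| = |G| / |H| = 18 / 18 = 1

|G/H| = 1


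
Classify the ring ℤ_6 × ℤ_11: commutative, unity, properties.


Direct product ring; commutative with unity (1,1); but (1,0)·(0,1) = (0,0) gives zero divisors, so not an integral domain
Commutative: Yes
Integral domain: No
Has unity: Yes

ℤ_6 × ℤ_11: Commutative=Yes, Unity=Yes


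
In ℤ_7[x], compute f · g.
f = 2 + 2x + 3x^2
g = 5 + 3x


Expand and collect like terms; reduce coefficients mod 7:
x^0: 2·5 = 10 ≡ 3 (mod 7)
x^1: 2·3 + 2·5 = 16 ≡ 2 (mod 7)
x^2: 2·3 + 3·5 = 21 ≡ 0 (mod 7)
x^3: 3·3 = 9 ≡ 2 (mod 7)
Result: 3 + 2x + 2x^3

f · g = 3 + 2x + 2x^3


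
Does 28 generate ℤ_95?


g generates ℤ_n iff gcd(g, n) = 1
gcd(28, 95) = 1
Since gcd = 1, 28 is a generator.

Yes, 28 generates ℤ_95


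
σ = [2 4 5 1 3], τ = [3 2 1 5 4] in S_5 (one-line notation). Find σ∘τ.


σ∘τ: apply τ first, then σ
1 →τ 3 →σ 5
2 →τ 2 →σ 4
3 →τ 1 →σ 2
4 →τ 5 →σ 3
5 →τ 4 →σ 1

σ∘τ = [5 4 2 3 1]


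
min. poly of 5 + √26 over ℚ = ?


Let α = 5 + √26. Then α - 5 = √26, so (α - 5)² = 26, giving α² - 10α - 1 = 0. Degree 2 and α ∉ ℚ, so this is the minimal polynomial.

Minimal polynomial: x² - 10x - 1


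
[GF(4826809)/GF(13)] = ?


GF(4826809) = GF(13^6), so the extension degree is 6

[GF(4826809)/GF(13)] = 6


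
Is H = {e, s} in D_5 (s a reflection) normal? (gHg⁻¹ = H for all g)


H = {e, s} in D_5 (s a reflection)
r·s·r⁻¹ = sr⁻² ≠ s for n ≥ 3, so {e, s} is not closed under conjugation

No, not a normal subgroup


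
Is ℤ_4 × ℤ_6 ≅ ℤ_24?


Comparing ℤ_4 × ℤ_6 and ℤ_24:
gcd(4,6) = 2 ≠ 1. Max element order in ℤ_4×ℤ_6 is lcm(4,6) = 12 < 24, so it has no element of order 24

No, ℤ_4 × ℤ_6 ≇ ℤ_24


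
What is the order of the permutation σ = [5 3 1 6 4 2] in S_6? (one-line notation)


Cycle decomposition: (1 5 4 6 2 3)
Cycle lengths: 6
Order = lcm(6) = 6

ord(σ) = 6


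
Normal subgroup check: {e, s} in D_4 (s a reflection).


H = {e, s} in D_4 (s a reflection)
r·s·r⁻¹ = sr⁻² ≠ s for n ≥ 3, so {e, s} is not closed under conjugation

No, not a normal subgroup


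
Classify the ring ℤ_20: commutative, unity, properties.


ℤ_20 is a commutative ring with unity 1; 20 = 2×10 is composite, so 2·10 ≡ 0 gives zero divisors (not an integral domain)
Commutative: Yes
Integral domain: No
Has unity: Yes

ℤ_20: Commutative=Yes, Unity=Yes


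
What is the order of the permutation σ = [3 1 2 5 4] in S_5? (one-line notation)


Cycle decomposition: (1 3 2) (4 5)
Cycle lengths: 3, 2
Order = lcm(3, 2) = 6

ord(σ) = 6


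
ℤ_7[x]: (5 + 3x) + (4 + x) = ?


Add coefficients mod 7:
x^0: 5 + 4 = 2 (mod 7)
x^1: 3 + 1 = 4 (mod 7)
Result: 2 + 4x

f + g = 2 + 4x


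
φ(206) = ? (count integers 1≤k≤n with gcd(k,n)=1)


Factor n: 206 = 2 × 103
φ(n) = n · ∏(1 - 1/p) over distinct primes p | n
φ(206) = 206 · (1 - 1/2) · (1 - 1/103) = 102

φ(206) = 102


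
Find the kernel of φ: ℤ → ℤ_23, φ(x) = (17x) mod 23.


Kernel = preimage of identity
ker(φ) = {x ∈ ℤ : 17x ≡ 0 (mod 23)}. gcd(17,23) = 1, so 17x ≡ 0 (mod 23) ⟺ x ≡ 0 (mod 23/1 = 23). Hence ker(φ) = 23ℤ

ker(φ) = 23ℤ


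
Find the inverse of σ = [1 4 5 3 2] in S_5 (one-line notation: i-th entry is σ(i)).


To find σ⁻¹, swap domain and range:
σ(1) = 1 → σ⁻¹(1) = 1
σ(2) = 4 → σ⁻¹(4) = 2
σ(3) = 5 → σ⁻¹(5) = 3
σ(4) = 3 → σ⁻¹(3) = 4
σ(5) = 2 → σ⁻¹(2) = 5

σ⁻¹ = [1 5 4 2 3]


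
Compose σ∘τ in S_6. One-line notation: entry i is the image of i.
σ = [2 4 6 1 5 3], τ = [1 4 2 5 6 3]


σ∘τ: apply τ first, then σ
1 →τ 1 →σ 2
2 →τ 4 →σ 1
3 →τ 2 →σ 4
4 →τ 5 →σ 5
5 →τ 6 →σ 3
6 →τ 3 →σ 6

σ∘τ = [2 1 4 5 3 6]


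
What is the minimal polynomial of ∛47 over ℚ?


∛47 satisfies x³ - 47 = 0, irreducible over ℚ (no rational root; 47 is not a perfect cube)

Minimal polynomial: x³ - 47


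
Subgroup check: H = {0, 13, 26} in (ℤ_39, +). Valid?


Subgroup test for H = {0, 13, 26} in (ℤ_39, +):
(1) 0 ∈ H? Yes
(2) Closure: for all a,b ∈ H, (a+b) mod 39 ∈ H? Yes
(3) Inverses: for all a ∈ H, -a mod 39 ∈ H? Yes

Yes, H is a subgroup of ℤ_39


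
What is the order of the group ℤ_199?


ℤ_n has n elements.

|ℤ_199| = 199


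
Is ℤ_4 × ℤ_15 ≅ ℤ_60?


Comparing ℤ_4 × ℤ_15 and ℤ_60:
gcd(4,15) = 1, so ℤ_4 × ℤ_15 ≅ ℤ_60 (CRT)

Yes, ℤ_4 × ℤ_15 ≅ ℤ_60


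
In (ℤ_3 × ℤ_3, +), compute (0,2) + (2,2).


Operation: componentwise addition mod (3, 3)
(0,2) + (2,2) = ((a₁+b₁) mod 3, (a₂+b₂) mod 3) with a = (0,2), b = (2,2)

(0,2) + (2,2) = (2,1)


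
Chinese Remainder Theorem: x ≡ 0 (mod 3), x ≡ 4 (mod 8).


m₁ = 3, m₂ = 8, gcd = 1, so CRT applies. M = m₁·m₂ = 24
Let M₁ = M/m₁ = 8, M₂ = M/m₂ = 3
Find y₁ ≡ M₁⁻¹ (mod m₁): 8⁻¹ ≡ 2 (mod 3)
Find y₂ ≡ M₂⁻¹ (mod m₂): 3⁻¹ ≡ 3 (mod 8)
x = a₁·M₁·y₁ + a₂·M₂·y₂ = 0·8·2 + 4·3·3 = 36
Reduce mod 24: x ≡ 12
Check: 12 mod 3 = 0 ✓, 12 mod 8 = 4 ✓

x ≡ 12 (mod 24)


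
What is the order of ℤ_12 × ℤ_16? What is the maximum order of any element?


|ℤ_12 × ℤ_16| = 12 × 16 = 192
Max element order = lcm(12,16) = 48
Cyclic? No (gcd=4)

|ℤ_12×ℤ_16| = 192, max element order = 48


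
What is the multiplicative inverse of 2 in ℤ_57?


Use the extended Euclidean algorithm to write 1 = 2·s + 57·t; then s mod 57 is the inverse.
Euclidean algorithm:
  2 = 0·57 + 2
  57 = 28·2 + 1
  2 = 2·1 + 0
gcd(2,57) = 1
Back-substitution gives: 2·(-28) + 57·(1) = 1
So 2⁻¹ ≡ -28 ≡ 29 (mod 57)
Check: 2 × 29 = 58 ≡ 1 (mod 57) ✓

2⁻¹ ≡ 29 (mod 57)


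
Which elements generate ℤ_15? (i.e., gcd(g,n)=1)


g generates ℤ_n iff gcd(g,n) = 1
Checking each g ∈ {1,...,14}:
gcd(1,15) = 1
gcd(2,15) = 1
gcd(3,15) = 3
gcd(4,15) = 1
gcd(5,15) = 5
gcd(6,15) = 3
gcd(7,15) = 1
gcd(8,15) = 1
gcd(9,15) = 3
gcd(10,15) = 5
gcd(11,15) = 1
gcd(12,15) = 3
gcd(13,15) = 1
gcd(14,15) = 1
Generators: {1, 2, 4, 7, 8, 11, 13, 14}
Number of generators = φ(15) = 8

Generators of ℤ_15 = {1, 2, 4, 7, 8, 11, 13, 14}


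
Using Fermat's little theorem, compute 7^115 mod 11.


Fermat's little theorem: if p is prime and gcd(a,p)=1, then a^(p-1) ≡ 1 (mod p)
p = 11 is prime, gcd(7,11) = 1
Reduce exponent: 115 mod 10 = 5
So 7^115 ≡ 7^5 (mod 11)
7^5 mod 11 = 10

7^115 ≡ 10 (mod 11)


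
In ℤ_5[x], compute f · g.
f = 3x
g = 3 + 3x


Expand and collect like terms; reduce coefficients mod 5:
x^0: 0·3 = 0 ≡ 0 (mod 5)
x^1: 0·3 + 3·3 = 9 ≡ 4 (mod 5)
x^2: 3·3 = 9 ≡ 4 (mod 5)
Result: 4x + 4x^2

f · g = 4x + 4x^2


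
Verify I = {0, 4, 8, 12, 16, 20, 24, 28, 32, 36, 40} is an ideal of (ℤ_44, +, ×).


Check ideal conditions for I = {0, 4, 8, 12, 16, 20, 24, 28, 32, 36, 40} in ℤ_44:
(1) I is an additive subgroup? Yes
(2) For r ∈ ℤ_44 and a ∈ I: r·a ∈ I? Yes

Yes, I is an ideal of ℤ_44


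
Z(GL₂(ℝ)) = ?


Z(G) = {g ∈ G | gx = xg for all x ∈ G}
Only scalar multiples of the identity commute with all invertible matrices

Z(GL₂(ℝ)) = {aI : a ∈ ℝ, a ≠ 0}


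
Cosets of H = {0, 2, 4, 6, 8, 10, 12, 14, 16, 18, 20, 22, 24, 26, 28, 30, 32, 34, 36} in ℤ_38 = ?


H = {0, 2, 4, 6, 8, 10, 12, 14, 16, 18, 20, 22, 24, 26, 28, 30, 32, 34, 36}, |H| = 19
Number of cosets = |G|/|H| = 38/19 = 2
0 + H = {0, 2, 4, 6, 8, 10, 12, 14, 16, 18, 20, 22, 24, 26, 28, 30, 32, 34, 36}
1 + H = {1, 3, 5, 7, 9, 11, 13, 15, 17, 19, 21, 23, 25, 27, 29, 31, 33, 35, 37}

Cosets: 0+H={0,2,4,6,8,10,12,14,16,18,20,22,24,26,28,30,32,34,36}; 1+H={1,3,5,7,9,11,13,15,17,19,21,23,25,27,29,31,33,35,37}


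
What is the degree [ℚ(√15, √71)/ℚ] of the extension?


[ℚ(√15,√71):ℚ] = [ℚ(√15,√71):ℚ(√15)]·[ℚ(√15):ℚ] = 2·2 = 4

[ℚ(√15, √71)/ℚ] = 4


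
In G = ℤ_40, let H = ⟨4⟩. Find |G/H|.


|⟨4⟩| = n / gcd(4, 40) = 40 / 4 = 10
H is normal (ℤ_40 is abelian).
|G/H| = |G| / |H| = 40 / 10 = 4

|G/H| = 4


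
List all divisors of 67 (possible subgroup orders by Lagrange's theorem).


Lagrange's theorem: |H| divides |G|
|G| = 67
Divisors of 67: 1, 67

Possible subgroup orders: {1, 67}


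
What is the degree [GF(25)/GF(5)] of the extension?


GF(25) = GF(5^2), so the extension degree is 2

[GF(25)/GF(5)] = 2


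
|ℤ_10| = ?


ℤ_n has n elements.

|ℤ_10| = 10


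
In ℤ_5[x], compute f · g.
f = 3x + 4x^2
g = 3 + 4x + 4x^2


Expand and collect like terms; reduce coefficients mod 5:
x^0: 0·3 = 0 ≡ 0 (mod 5)
x^1: 0·4 + 3·3 = 9 ≡ 4 (mod 5)
x^2: 0·4 + 3·4 + 4·3 = 24 ≡ 4 (mod 5)
x^3: 3·4 + 4·4 = 28 ≡ 3 (mod 5)
x^4: 4·4 = 16 ≡ 1 (mod 5)
Result: 4x + 4x^2 + 3x^3 + x^4

f · g = 4x + 4x^2 + 3x^3 + x^4


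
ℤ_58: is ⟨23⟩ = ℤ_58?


g generates ℤ_n iff gcd(g, n) = 1
gcd(23, 58) = 1
Since gcd = 1, 23 is a generator.

Yes, 23 generates ℤ_58


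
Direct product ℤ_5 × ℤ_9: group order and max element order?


|ℤ_5 × ℤ_9| = 5 × 9 = 45
Max element order = lcm(5,9) = 45
Cyclic? Yes (gcd=1)

|ℤ_5×ℤ_9| = 45, max element order = 45


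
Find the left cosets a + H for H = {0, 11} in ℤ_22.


H = {0, 11}, |H| = 2
Number of cosets = |G|/|H| = 22/2 = 11
0 + H = {0, 11}
1 + H = {1, 12}
2 + H = {2, 13}
3 + H = {3, 14}
4 + H = {4, 15}
5 + H = {5, 16}
6 + H = {6, 17}
7 + H = {7, 18}
8 + H = {8, 19}
9 + H = {9, 20}
10 + H = {10, 21}

Cosets: 0+H={0,11}; 1+H={1,12}; 2+H={2,13}; 3+H={3,14}; 4+H={4,15}; 5+H={5,16}; 6+H={6,17}; 7+H={7,18}; 8+H={8,19}; 9+H={9,20}; 10+H={10,21}


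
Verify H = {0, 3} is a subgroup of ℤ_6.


Subgroup test for H = {0, 3} in (ℤ_6, +):
(1) 0 ∈ H? Yes
(2) Closure: for all a,b ∈ H, (a+b) mod 6 ∈ H? Yes
(3) Inverses: for all a ∈ H, -a mod 6 ∈ H? Yes

Yes, H is a subgroup of ℤ_6


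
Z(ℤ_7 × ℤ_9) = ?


Z(G) = {g ∈ G | gx = xg for all x ∈ G}
Direct product of abelian groups is abelian, so Z(G) = G

Z(ℤ_7 × ℤ_9) = ℤ_7 × ℤ_9


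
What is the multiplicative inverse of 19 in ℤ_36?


Use the extended Euclidean algorithm to write 1 = 19·s + 36·t; then s mod 36 is the inverse.
Euclidean algorithm:
  19 = 0·36 + 19
  36 = 1·19 + 17
  19 = 1·17 + 2
  17 = 8·2 + 1
  2 = 2·1 + 0
gcd(19,36) = 1
Back-substitution gives: 19·(-17) + 36·(9) = 1
So 19⁻¹ ≡ -17 ≡ 19 (mod 36)
Check: 19 × 19 = 361 ≡ 1 (mod 36) ✓

19⁻¹ ≡ 19 (mod 36)


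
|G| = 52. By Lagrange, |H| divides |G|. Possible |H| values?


Lagrange's theorem: |H| divides |G|
|G| = 52
Divisors of 52: 1, 2, 4, 13, 26, 52

Possible subgroup orders: {1, 2, 4, 13, 26, 52}


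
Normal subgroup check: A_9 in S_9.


H = A_9 in S_9
A_9 has index 2 in S_9, and every subgroup of index 2 is normal

Yes, normal subgroup


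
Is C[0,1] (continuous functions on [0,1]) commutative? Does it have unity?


pointwise +,× is commutative with unity (constant 1); but bump functions with disjoint support multiply to 0 — zero divisors, so not an integral domain
Commutative: Yes
Integral domain: No
Has unity: Yes

C[0,1] (continuous functions on [0,1]): Commutative=Yes, Unity=Yes


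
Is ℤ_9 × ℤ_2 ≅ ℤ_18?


Comparing ℤ_9 × ℤ_2 and ℤ_18:
gcd(9,2) = 1, so ℤ_9 × ℤ_2 ≅ ℤ_18 (CRT)

Yes, ℤ_9 × ℤ_2 ≅ ℤ_18


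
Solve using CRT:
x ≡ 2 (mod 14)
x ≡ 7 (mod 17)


m₁ = 14, m₂ = 17, gcd = 1, so CRT applies. M = m₁·m₂ = 238
Let M₁ = M/m₁ = 17, M₂ = M/m₂ = 14
Find y₁ ≡ M₁⁻¹ (mod m₁): 17⁻¹ ≡ 5 (mod 14)
Find y₂ ≡ M₂⁻¹ (mod m₂): 14⁻¹ ≡ 11 (mod 17)
x = a₁·M₁·y₁ + a₂·M₂·y₂ = 2·17·5 + 7·14·11 = 1248
Reduce mod 238: x ≡ 58
Check: 58 mod 14 = 2 ✓, 58 mod 17 = 7 ✓

x ≡ 58 (mod 238)


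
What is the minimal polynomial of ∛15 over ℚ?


∛15 satisfies x³ - 15 = 0, irreducible over ℚ (no rational root; 15 is not a perfect cube)

Minimal polynomial: x³ - 15


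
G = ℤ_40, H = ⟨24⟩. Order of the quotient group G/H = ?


|⟨24⟩| = n / gcd(24, 40) = 40 / 8 = 5
H is normal (ℤ_40 is abelian).
|G/H| = |G| / |H| = 40 / 5 = 8

|G/H| = 8


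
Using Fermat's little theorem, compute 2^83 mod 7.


Fermat's little theorem: if p is prime and gcd(a,p)=1, then a^(p-1) ≡ 1 (mod p)
p = 7 is prime, gcd(2,7) = 1
Reduce exponent: 83 mod 6 = 5
So 2^83 ≡ 2^5 (mod 7)
2^5 mod 7 = 4

2^83 ≡ 4 (mod 7)


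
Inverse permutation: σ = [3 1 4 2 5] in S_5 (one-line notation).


To find σ⁻¹, swap domain and range:
σ(1) = 3 → σ⁻¹(3) = 1
σ(2) = 1 → σ⁻¹(1) = 2
σ(3) = 4 → σ⁻¹(4) = 3
σ(4) = 2 → σ⁻¹(2) = 4
σ(5) = 5 → σ⁻¹(5) = 5

σ⁻¹ = [2 4 1 3 5]


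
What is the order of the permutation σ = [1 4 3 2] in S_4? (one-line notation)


Cycle decomposition: (2 4)
Cycle lengths: 2
Order = lcm(2) = 2

ord(σ) = 2


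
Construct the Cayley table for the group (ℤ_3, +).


Elements: {0, 1, 2}
Operation: addition mod 3
Entry (a, b) = (a + b) mod 3

Cayley table:
  | 0 | 1 | 2
0 | 0 | 1 | 2
1 | 1 | 2 | 0
2 | 2 | 0 | 1


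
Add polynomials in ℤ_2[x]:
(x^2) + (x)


Add coefficients mod 2:
x^0: 0 + 0 = 0 (mod 2)
x^1: 0 + 1 = 1 (mod 2)
x^2: 1 + 0 = 1 (mod 2)
Result: x + x^2

f + g = x + x^2


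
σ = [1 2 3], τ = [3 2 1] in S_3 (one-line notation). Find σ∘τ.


σ∘τ: apply τ first, then σ
1 →τ 3 →σ 3
2 →τ 2 →σ 2
3 →τ 1 →σ 1

σ∘τ = [3 2 1]


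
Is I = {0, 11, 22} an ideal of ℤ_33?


Check ideal conditions for I = {0, 11, 22} in ℤ_33:
(1) I is an additive subgroup? Yes
(2) For r ∈ ℤ_33 and a ∈ I: r·a ∈ I? Yes

Yes, I is an ideal of ℤ_33


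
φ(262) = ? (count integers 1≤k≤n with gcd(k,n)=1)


Factor n: 262 = 2 × 131
φ(n) = n · ∏(1 - 1/p) over distinct primes p | n
φ(262) = 262 · (1 - 1/2) · (1 - 1/131) = 130

φ(262) = 130


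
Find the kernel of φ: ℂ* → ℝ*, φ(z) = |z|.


Kernel = preimage of identity
ker(φ) = {z ∈ ℂ* | |z| = 1} = unit circle S¹

ker(φ) = S¹ (unit circle)


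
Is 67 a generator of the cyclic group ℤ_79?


g generates ℤ_n iff gcd(g, n) = 1
gcd(67, 79) = 1
Since gcd = 1, 67 is a generator.

Yes, 67 generates ℤ_79


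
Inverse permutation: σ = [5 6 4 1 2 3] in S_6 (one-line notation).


To find σ⁻¹, swap domain and range:
σ(1) = 5 → σ⁻¹(5) = 1
σ(2) = 6 → σ⁻¹(6) = 2
σ(3) = 4 → σ⁻¹(4) = 3
σ(4) = 1 → σ⁻¹(1) = 4
σ(5) = 2 → σ⁻¹(2) = 5
σ(6) = 3 → σ⁻¹(3) = 6

σ⁻¹ = [4 5 6 3 1 2]


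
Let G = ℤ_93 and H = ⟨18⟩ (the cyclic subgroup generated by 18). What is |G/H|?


|⟨18⟩| = n / gcd(18, 93) = 93 / 3 = 31
H is normal (ℤ_93 is abelian).
|G/H| = |G| / |H| = 93 / 31 = 3

|G/H| = 3


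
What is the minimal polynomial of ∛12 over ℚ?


∛12 satisfies x³ - 12 = 0, irreducible over ℚ (no rational root; 12 is not a perfect cube)

Minimal polynomial: x³ - 12


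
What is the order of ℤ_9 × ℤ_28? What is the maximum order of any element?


|ℤ_9 × ℤ_28| = 9 × 28 = 252
Max element order = lcm(9,28) = 252
Cyclic? Yes (gcd=1)

|ℤ_9×ℤ_28| = 252, max element order = 252


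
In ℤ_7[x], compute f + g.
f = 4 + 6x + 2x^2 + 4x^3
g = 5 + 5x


Add coefficients mod 7:
x^0: 4 + 5 = 2 (mod 7)
x^1: 6 + 5 = 4 (mod 7)
x^2: 2 + 0 = 2 (mod 7)
x^3: 4 + 0 = 4 (mod 7)
Result: 2 + 4x + 2x^2 + 4x^3

f + g = 2 + 4x + 2x^2 + 4x^3


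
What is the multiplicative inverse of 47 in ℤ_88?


Use the extended Euclidean algorithm to write 1 = 47·s + 88·t; then s mod 88 is the inverse.
Euclidean algorithm:
  47 = 0·88 + 47
  88 = 1·47 + 41
  47 = 1·41 + 6
  41 = 6·6 + 5
  6 = 1·5 + 1
  5 = 5·1 + 0
gcd(47,88) = 1
Back-substitution gives: 47·(15) + 88·(-8) = 1
So 47⁻¹ ≡ 15 ≡ 15 (mod 88)
Check: 47 × 15 = 705 ≡ 1 (mod 88) ✓

47⁻¹ ≡ 15 (mod 88)


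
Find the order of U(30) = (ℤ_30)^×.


U(n) is the group of units mod n; |U(n)| = φ(n)
|U(30)| = φ(30) = 8

|U(30) = (ℤ_30)^×| = 8


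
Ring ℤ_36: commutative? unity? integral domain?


ℤ_36 is a commutative ring with unity 1; 36 = 2×18 is composite, so 2·18 ≡ 0 gives zero divisors (not an integral domain)
Commutative: Yes
Integral domain: No
Has unity: Yes

ℤ_36: Commutative=Yes, Unity=Yes


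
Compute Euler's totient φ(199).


Factor n: 199 = 199
φ(n) = n · ∏(1 - 1/p) over distinct primes p | n
φ(199) = 199 · (1 - 1/199) = 198

φ(199) = 198


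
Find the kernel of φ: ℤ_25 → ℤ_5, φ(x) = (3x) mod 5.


Kernel = preimage of identity
ker(φ) = {x ∈ ℤ_25 : 3x ≡ 0 (mod 5)}. Since 5 | 25, φ is well-defined. The kernel is the cyclic subgroup ⟨5⟩ of ℤ_25 (order 5), i.e. {0, 5, 10, 15, 20}

ker(φ) = {0, 5, 10, 15, 20}


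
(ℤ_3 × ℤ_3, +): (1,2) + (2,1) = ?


Operation: componentwise addition mod (3, 3)
(1,2) + (2,1) = ((a₁+b₁) mod 3, (a₂+b₂) mod 3) with a = (1,2), b = (2,1)

(1,2) + (2,1) = (0,0)


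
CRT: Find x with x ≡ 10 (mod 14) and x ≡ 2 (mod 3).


m₁ = 14, m₂ = 3, gcd = 1, so CRT applies. M = m₁·m₂ = 42
Let M₁ = M/m₁ = 3, M₂ = M/m₂ = 14
Find y₁ ≡ M₁⁻¹ (mod m₁): 3⁻¹ ≡ 5 (mod 14)
Find y₂ ≡ M₂⁻¹ (mod m₂): 14⁻¹ ≡ 2 (mod 3)
x = a₁·M₁·y₁ + a₂·M₂·y₂ = 10·3·5 + 2·14·2 = 206
Reduce mod 42: x ≡ 38
Check: 38 mod 14 = 10 ✓, 38 mod 3 = 2 ✓

x ≡ 38 (mod 42)


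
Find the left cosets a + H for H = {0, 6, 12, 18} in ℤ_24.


H = {0, 6, 12, 18}, |H| = 4
Number of cosets = |G|/|H| = 24/4 = 6
0 + H = {0, 6, 12, 18}
1 + H = {1, 7, 13, 19}
2 + H = {2, 8, 14, 20}
3 + H = {3, 9, 15, 21}
4 + H = {4, 10, 16, 22}
5 + H = {5, 11, 17, 23}

Cosets: 0+H={0,6,12,18}; 1+H={1,7,13,19}; 2+H={2,8,14,20}; 3+H={3,9,15,21}; 4+H={4,10,16,22}; 5+H={5,11,17,23}


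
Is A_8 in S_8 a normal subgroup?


H = A_8 in S_8
A_8 has index 2 in S_8, and every subgroup of index 2 is normal

Yes, normal subgroup


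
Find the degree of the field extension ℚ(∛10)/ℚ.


∛10 has minimal polynomial x³ - 10 (irreducible over ℚ since 10 is not a perfect cube)

[ℚ(∛10)/ℚ] = 3


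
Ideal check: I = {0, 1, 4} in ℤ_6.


Check ideal conditions for I = {0, 1, 4} in ℤ_6:
(1) I is an additive subgroup? No
(2) For r ∈ ℤ_6 and a ∈ I: r·a ∈ I? No  [counterexample: r=2, a=1, r·a mod 6 = 2 ∉ I]

No, I is not an ideal of ℤ_6


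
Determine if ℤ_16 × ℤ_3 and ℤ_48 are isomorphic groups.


Comparing ℤ_16 × ℤ_3 and ℤ_48:
gcd(16,3) = 1, so ℤ_16 × ℤ_3 ≅ ℤ_48 (CRT)

Yes, ℤ_16 × ℤ_3 ≅ ℤ_48


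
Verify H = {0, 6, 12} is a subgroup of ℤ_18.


Subgroup test for H = {0, 6, 12} in (ℤ_18, +):
(1) 0 ∈ H? Yes
(2) Closure: for all a,b ∈ H, (a+b) mod 18 ∈ H? Yes
(3) Inverses: for all a ∈ H, -a mod 18 ∈ H? Yes

Yes, H is a subgroup of ℤ_18


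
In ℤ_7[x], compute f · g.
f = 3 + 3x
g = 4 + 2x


Expand and collect like terms; reduce coefficients mod 7:
x^0: 3·4 = 12 ≡ 5 (mod 7)
x^1: 3·2 + 3·4 = 18 ≡ 4 (mod 7)
x^2: 3·2 = 6 ≡ 6 (mod 7)
Result: 5 + 4x + 6x^2

f · g = 5 + 4x + 6x^2


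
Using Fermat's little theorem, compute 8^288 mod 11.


Fermat's little theorem: if p is prime and gcd(a,p)=1, then a^(p-1) ≡ 1 (mod p)
p = 11 is prime, gcd(8,11) = 1
Reduce exponent: 288 mod 10 = 8
So 8^288 ≡ 8^8 (mod 11)
8^8 mod 11 = 5

8^288 ≡ 5 (mod 11)


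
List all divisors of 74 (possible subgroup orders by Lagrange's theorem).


Lagrange's theorem: |H| divides |G|
|G| = 74
Divisors of 74: 1, 2, 37, 74

Possible subgroup orders: {1, 2, 37, 74}


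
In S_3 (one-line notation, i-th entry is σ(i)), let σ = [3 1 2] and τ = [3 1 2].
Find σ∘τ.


σ∘τ: apply τ first, then σ
1 →τ 3 →σ 2
2 →τ 1 →σ 3
3 →τ 2 →σ 1

σ∘τ = [2 3 1]


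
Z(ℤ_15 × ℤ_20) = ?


Z(G) = {g ∈ G | gx = xg for all x ∈ G}
Direct product of abelian groups is abelian, so Z(G) = G

Z(ℤ_15 × ℤ_20) = ℤ_15 × ℤ_20


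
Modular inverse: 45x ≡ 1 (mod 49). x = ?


Use the extended Euclidean algorithm to write 1 = 45·s + 49·t; then s mod 49 is the inverse.
Euclidean algorithm:
  45 = 0·49 + 45
  49 = 1·45 + 4
  45 = 11·4 + 1
  4 = 4·1 + 0
gcd(45,49) = 1
Back-substitution gives: 45·(12) + 49·(-11) = 1
So 45⁻¹ ≡ 12 ≡ 12 (mod 49)
Check: 45 × 12 = 540 ≡ 1 (mod 49) ✓

45⁻¹ ≡ 12 (mod 49)


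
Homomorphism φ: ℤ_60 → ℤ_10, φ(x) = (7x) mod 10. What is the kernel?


Kernel = preimage of identity
ker(φ) = {x ∈ ℤ_60 : 7x ≡ 0 (mod 10)}. Since 10 | 60, φ is well-defined. The kernel is the cyclic subgroup ⟨10⟩ of ℤ_60 (order 6), i.e. {0, 10, 20, 30, 40, 50}

ker(φ) = {0, 10, 20, 30, 40, 50}


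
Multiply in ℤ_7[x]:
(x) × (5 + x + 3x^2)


Expand and collect like terms; reduce coefficients mod 7:
x^0: 0·5 = 0 ≡ 0 (mod 7)
x^1: 0·1 + 1·5 = 5 ≡ 5 (mod 7)
x^2: 0·3 + 1·1 = 1 ≡ 1 (mod 7)
x^3: 1·3 = 3 ≡ 3 (mod 7)
Result: 5x + x^2 + 3x^3

f · g = 5x + x^2 + 3x^3


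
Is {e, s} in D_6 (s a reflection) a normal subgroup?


H = {e, s} in D_6 (s a reflection)
r·s·r⁻¹ = sr⁻² ≠ s for n ≥ 3, so {e, s} is not closed under conjugation

No, not a normal subgroup


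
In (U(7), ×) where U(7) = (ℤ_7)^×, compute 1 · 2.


Operation: multiplication mod 7
1 · 2 = (a × b) mod 7 with a = 1, b = 2

1 · 2 = 2


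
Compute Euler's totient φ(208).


Factor n: 208 = 2^4 × 13
φ(n) = n · ∏(1 - 1/p) over distinct primes p | n
φ(208) = 208 · (1 - 1/2) · (1 - 1/13) = 96

φ(208) = 96


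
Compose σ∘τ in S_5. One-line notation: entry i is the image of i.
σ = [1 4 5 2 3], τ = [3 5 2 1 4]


σ∘τ: apply τ first, then σ
1 →τ 3 →σ 5
2 →τ 5 →σ 3
3 →τ 2 →σ 4
4 →τ 1 →σ 1
5 →τ 4 →σ 2

σ∘τ = [5 3 4 1 2]


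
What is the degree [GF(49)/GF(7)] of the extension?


GF(49) = GF(7^2), so the extension degree is 2

[GF(49)/GF(7)] = 2


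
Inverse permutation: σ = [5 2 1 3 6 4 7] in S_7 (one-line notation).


To find σ⁻¹, swap domain and range:
σ(1) = 5 → σ⁻¹(5) = 1
σ(2) = 2 → σ⁻¹(2) = 2
σ(3) = 1 → σ⁻¹(1) = 3
σ(4) = 3 → σ⁻¹(3) = 4
σ(5) = 6 → σ⁻¹(6) = 5
σ(6) = 4 → σ⁻¹(4) = 6
σ(7) = 7 → σ⁻¹(7) = 7

σ⁻¹ = [3 2 4 6 1 5 7]


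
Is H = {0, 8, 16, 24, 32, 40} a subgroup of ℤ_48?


Subgroup test for H = {0, 8, 16, 24, 32, 40} in (ℤ_48, +):
(1) 0 ∈ H? Yes
(2) Closure: for all a,b ∈ H, (a+b) mod 48 ∈ H? Yes
(3) Inverses: for all a ∈ H, -a mod 48 ∈ H? Yes

Yes, H is a subgroup of ℤ_48


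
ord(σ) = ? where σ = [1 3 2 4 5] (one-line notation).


Cycle decomposition: (2 3)
Cycle lengths: 2
Order = lcm(2) = 2

ord(σ) = 2


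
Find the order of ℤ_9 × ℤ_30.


|A × B| = |A| · |B|
|ℤ_9 × ℤ_30| = 9 × 30 = 270

|ℤ_9 × ℤ_30| = 270


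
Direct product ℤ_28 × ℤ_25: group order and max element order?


|ℤ_28 × ℤ_25| = 28 × 25 = 700
Max element order = lcm(28,25) = 700
Cyclic? Yes (gcd=1)

|ℤ_28×ℤ_25| = 700, max element order = 700


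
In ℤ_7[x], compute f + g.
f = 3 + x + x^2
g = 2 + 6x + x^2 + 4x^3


Add coefficients mod 7:
x^0: 3 + 2 = 5 (mod 7)
x^1: 1 + 6 = 0 (mod 7)
x^2: 1 + 1 = 2 (mod 7)
x^3: 0 + 4 = 4 (mod 7)
Result: 5 + 2x^2 + 4x^3

f + g = 5 + 2x^2 + 4x^3


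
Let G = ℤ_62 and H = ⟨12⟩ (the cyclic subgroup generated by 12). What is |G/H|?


|⟨12⟩| = n / gcd(12, 62) = 62 / 2 = 31
H is normal (ℤ_62 is abelian).
|G/H| = |G| / |H| = 62 / 31 = 2

|G/H| = 2


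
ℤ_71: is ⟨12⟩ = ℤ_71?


g generates ℤ_n iff gcd(g, n) = 1
gcd(12, 71) = 1
Since gcd = 1, 12 is a generator.

Yes, 12 generates ℤ_71


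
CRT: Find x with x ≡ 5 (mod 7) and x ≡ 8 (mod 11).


m₁ = 7, m₂ = 11, gcd = 1, so CRT applies. M = m₁·m₂ = 77
Let M₁ = M/m₁ = 11, M₂ = M/m₂ = 7
Find y₁ ≡ M₁⁻¹ (mod m₁): 11⁻¹ ≡ 2 (mod 7)
Find y₂ ≡ M₂⁻¹ (mod m₂): 7⁻¹ ≡ 8 (mod 11)
x = a₁·M₁·y₁ + a₂·M₂·y₂ = 5·11·2 + 8·7·8 = 558
Reduce mod 77: x ≡ 19
Check: 19 mod 7 = 5 ✓, 19 mod 11 = 8 ✓

x ≡ 19 (mod 77)


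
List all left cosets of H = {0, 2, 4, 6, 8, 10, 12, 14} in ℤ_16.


H = {0, 2, 4, 6, 8, 10, 12, 14}, |H| = 8
Number of cosets = |G|/|H| = 16/8 = 2
0 + H = {0, 2, 4, 6, 8, 10, 12, 14}
1 + H = {1, 3, 5, 7, 9, 11, 13, 15}

Cosets: 0+H={0,2,4,6,8,10,12,14}; 1+H={1,3,5,7,9,11,13,15}


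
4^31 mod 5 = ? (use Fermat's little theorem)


Fermat's little theorem: if p is prime and gcd(a,p)=1, then a^(p-1) ≡ 1 (mod p)
p = 5 is prime, gcd(4,5) = 1
Reduce exponent: 31 mod 4 = 3
So 4^31 ≡ 4^3 (mod 5)
4^3 mod 5 = 4

4^31 ≡ 4 (mod 5)


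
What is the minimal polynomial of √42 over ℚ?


√42 satisfies x² - 42 = 0, irreducible over ℚ since 42 is squarefree

Minimal polynomial: x² - 42


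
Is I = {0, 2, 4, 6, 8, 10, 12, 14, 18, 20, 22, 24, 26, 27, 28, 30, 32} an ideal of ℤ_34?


Check ideal conditions for I = {0, 2, 4, 6, 8, 10, 12, 14, 18, 20, 22, 24, 26, 27, 28, 30, 32} in ℤ_34:
(1) I is an additive subgroup? No
(2) For r ∈ ℤ_34 and a ∈ I: r·a ∈ I? No  [counterexample: r=2, a=8, r·a mod 34 = 16 ∉ I]

No, I is not an ideal of ℤ_34


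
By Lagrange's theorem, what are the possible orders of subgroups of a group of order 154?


Lagrange's theorem: |H| divides |G|
|G| = 154
Divisors of 154: 1, 2, 7, 11, 14, 22, 77, 154

Possible subgroup orders: {1, 2, 7, 11, 14, 22, 77, 154}


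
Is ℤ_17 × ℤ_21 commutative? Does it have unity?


Direct product ring; commutative with unity (1,1); but (1,0)·(0,1) = (0,0) gives zero divisors, so not an integral domain
Commutative: Yes
Integral domain: No
Has unity: Yes

ℤ_17 × ℤ_21: Commutative=Yes, Unity=Yes


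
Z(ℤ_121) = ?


Z(G) = {g ∈ G | gx = xg for all x ∈ G}
ℤ_121 is abelian, so Z(G) = G

Z(ℤ_121) = ℤ_121


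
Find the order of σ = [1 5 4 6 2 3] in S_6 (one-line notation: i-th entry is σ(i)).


Cycle decomposition: (2 5) (3 4 6)
Cycle lengths: 2, 3
Order = lcm(2, 3) = 6

ord(σ) = 6


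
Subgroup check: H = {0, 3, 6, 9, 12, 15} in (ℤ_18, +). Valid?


Subgroup test for H = {0, 3, 6, 9, 12, 15} in (ℤ_18, +):
(1) 0 ∈ H? Yes
(2) Closure: for all a,b ∈ H, (a+b) mod 18 ∈ H? Yes
(3) Inverses: for all a ∈ H, -a mod 18 ∈ H? Yes

Yes, H is a subgroup of ℤ_18


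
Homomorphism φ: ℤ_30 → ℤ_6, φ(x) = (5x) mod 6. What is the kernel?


Kernel = preimage of identity
ker(φ) = {x ∈ ℤ_30 : 5x ≡ 0 (mod 6)}. Since 6 | 30, φ is well-defined. The kernel is the cyclic subgroup ⟨6⟩ of ℤ_30 (order 5), i.e. {0, 6, 12, 18, 24}

ker(φ) = {0, 6, 12, 18, 24}


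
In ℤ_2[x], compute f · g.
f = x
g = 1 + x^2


Expand and collect like terms; reduce coefficients mod 2:
x^0: 0·1 = 0 ≡ 0 (mod 2)
x^1: 0·0 + 1·1 = 1 ≡ 1 (mod 2)
x^2: 0·1 + 1·0 = 0 ≡ 0 (mod 2)
x^3: 1·1 = 1 ≡ 1 (mod 2)
Result: x + x^3

f · g = x + x^3


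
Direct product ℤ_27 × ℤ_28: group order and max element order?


|ℤ_27 × ℤ_28| = 27 × 28 = 756
Max element order = lcm(27,28) = 756
Cyclic? Yes (gcd=1)

|ℤ_27×ℤ_28| = 756, max element order = 756


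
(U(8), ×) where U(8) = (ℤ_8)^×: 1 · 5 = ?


Operation: multiplication mod 8
1 · 5 = (a × b) mod 8 with a = 1, b = 5

1 · 5 = 5


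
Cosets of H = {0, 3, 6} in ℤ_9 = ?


H = {0, 3, 6}, |H| = 3
Number of cosets = |G|/|H| = 9/3 = 3
0 + H = {0, 3, 6}
1 + H = {1, 4, 7}
2 + H = {2, 5, 8}

Cosets: 0+H={0,3,6}; 1+H={1,4,7}; 2+H={2,5,8}


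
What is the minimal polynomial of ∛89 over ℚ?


∛89 satisfies x³ - 89 = 0, irreducible over ℚ (no rational root; 89 is not a perfect cube)

Minimal polynomial: x³ - 89


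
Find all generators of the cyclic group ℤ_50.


g generates ℤ_n iff gcd(g,n) = 1
Prime factors of 50: 2, 5
Generators are g ∈ {1,...,49} not divisible by any of these primes.
Generators: {1, 3, 7, 9, 11, 13, 17, 19, 21, 23, 27, 29, 31, 33, 37, 39, 41, 43, 47, 49}
Number of generators = φ(50) = 20

Generators of ℤ_50 = {1, 3, 7, 9, 11, 13, 17, 19, 21, 23, 27, 29, 31, 33, 37, 39, 41, 43, 47, 49}


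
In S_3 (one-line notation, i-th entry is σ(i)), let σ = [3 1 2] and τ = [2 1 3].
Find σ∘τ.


σ∘τ: apply τ first, then σ
1 →τ 2 →σ 1
2 →τ 1 →σ 3
3 →τ 3 →σ 2

σ∘τ = [1 3 2]


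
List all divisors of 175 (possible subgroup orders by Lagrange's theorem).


Lagrange's theorem: |H| divides |G|
|G| = 175
Divisors of 175: 1, 5, 7, 25, 35, 175

Possible subgroup orders: {1, 5, 7, 25, 35, 175}


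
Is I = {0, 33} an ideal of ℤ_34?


Check ideal conditions for I = {0, 33} in ℤ_34:
(1) I is an additive subgroup? No
(2) For r ∈ ℤ_34 and a ∈ I: r·a ∈ I? No  [counterexample: r=2, a=33, r·a mod 34 = 32 ∉ I]

No, I is not an ideal of ℤ_34


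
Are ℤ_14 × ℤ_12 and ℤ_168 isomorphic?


Comparing ℤ_14 × ℤ_12 and ℤ_168:
gcd(14,12) = 2 ≠ 1. Max element order in ℤ_14×ℤ_12 is lcm(14,12) = 84 < 168, so it has no element of order 168

No, ℤ_14 × ℤ_12 ≇ ℤ_168


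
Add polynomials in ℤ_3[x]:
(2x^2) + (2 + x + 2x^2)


Add coefficients mod 3:
x^0: 0 + 2 = 2 (mod 3)
x^1: 0 + 1 = 1 (mod 3)
x^2: 2 + 2 = 1 (mod 3)
Result: 2 + x + x^2

f + g = 2 + x + x^2


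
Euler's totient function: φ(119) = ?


Factor n: 119 = 7 × 17
φ(n) = n · ∏(1 - 1/p) over distinct primes p | n
φ(119) = 119 · (1 - 1/7) · (1 - 1/17) = 96

φ(119) = 96


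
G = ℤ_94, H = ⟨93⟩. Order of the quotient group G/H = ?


|⟨93⟩| = n / gcd(93, 94) = 94 / 1 = 94
H is normal (ℤ_94 is abelian).
|G/H| = |G| / |H| = 94 / 94 = 1

|G/H| = 1


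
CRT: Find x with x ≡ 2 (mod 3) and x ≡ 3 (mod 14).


m₁ = 3, m₂ = 14, gcd = 1, so CRT applies. M = m₁·m₂ = 42
Let M₁ = M/m₁ = 14, M₂ = M/m₂ = 3
Find y₁ ≡ M₁⁻¹ (mod m₁): 14⁻¹ ≡ 2 (mod 3)
Find y₂ ≡ M₂⁻¹ (mod m₂): 3⁻¹ ≡ 5 (mod 14)
x = a₁·M₁·y₁ + a₂·M₂·y₂ = 2·14·2 + 3·3·5 = 101
Reduce mod 42: x ≡ 17
Check: 17 mod 3 = 2 ✓, 17 mod 14 = 3 ✓

x ≡ 17 (mod 42)


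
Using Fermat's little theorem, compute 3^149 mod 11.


Fermat's little theorem: if p is prime and gcd(a,p)=1, then a^(p-1) ≡ 1 (mod p)
p = 11 is prime, gcd(3,11) = 1
Reduce exponent: 149 mod 10 = 9
So 3^149 ≡ 3^9 (mod 11)
3^9 mod 11 = 4

3^149 ≡ 4 (mod 11)


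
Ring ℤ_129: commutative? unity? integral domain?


ℤ_129 is a commutative ring with unity 1; 129 = 3×43 is composite, so 3·43 ≡ 0 gives zero divisors (not an integral domain)
Commutative: Yes
Integral domain: No
Has unity: Yes

ℤ_129: Commutative=Yes, Unity=Yes


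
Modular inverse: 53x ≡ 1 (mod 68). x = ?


Use the extended Euclidean algorithm to write 1 = 53·s + 68·t; then s mod 68 is the inverse.
Euclidean algorithm:
  53 = 0·68 + 53
  68 = 1·53 + 15
  53 = 3·15 + 8
  15 = 1·8 + 7
  8 = 1·7 + 1
  7 = 7·1 + 0
gcd(53,68) = 1
Back-substitution gives: 53·(9) + 68·(-7) = 1
So 53⁻¹ ≡ 9 ≡ 9 (mod 68)
Check: 53 × 9 = 477 ≡ 1 (mod 68) ✓

53⁻¹ ≡ 9 (mod 68)


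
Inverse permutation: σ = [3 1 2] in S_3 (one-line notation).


To find σ⁻¹, swap domain and range:
σ(1) = 3 → σ⁻¹(3) = 1
σ(2) = 1 → σ⁻¹(1) = 2
σ(3) = 2 → σ⁻¹(2) = 3

σ⁻¹ = [2 3 1]


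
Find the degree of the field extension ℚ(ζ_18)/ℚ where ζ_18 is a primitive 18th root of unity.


[ℚ(ζ_n):ℚ] = deg Φ_n(x) = φ(n). Here φ(18) = 6

[ℚ(ζ_18)/ℚ where ζ_18 is a primitive 18th root of unity] = 6


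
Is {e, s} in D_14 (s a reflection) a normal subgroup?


H = {e, s} in D_14 (s a reflection)
r·s·r⁻¹ = sr⁻² ≠ s for n ≥ 3, so {e, s} is not closed under conjugation

No, not a normal subgroup


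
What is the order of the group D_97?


|D_n| = 2n (n rotations and n reflections)
|D_97| = 2×97 = 194

|D_97| = 194


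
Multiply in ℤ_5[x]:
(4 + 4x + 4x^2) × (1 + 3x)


Expand and collect like terms; reduce coefficients mod 5:
x^0: 4·1 = 4 ≡ 4 (mod 5)
x^1: 4·3 + 4·1 = 16 ≡ 1 (mod 5)
x^2: 4·3 + 4·1 = 16 ≡ 1 (mod 5)
x^3: 4·3 = 12 ≡ 2 (mod 5)
Result: 4 + x + x^2 + 2x^3

f · g = 4 + x + x^2 + 2x^3


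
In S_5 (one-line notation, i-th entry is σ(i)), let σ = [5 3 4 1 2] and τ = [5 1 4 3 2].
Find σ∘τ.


σ∘τ: apply τ first, then σ
1 →τ 5 →σ 2
2 →τ 1 →σ 5
3 →τ 4 →σ 1
4 →τ 3 →σ 4
5 →τ 2 →σ 3

σ∘τ = [2 5 1 4 3]


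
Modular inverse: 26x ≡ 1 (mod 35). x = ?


Use the extended Euclidean algorithm to write 1 = 26·s + 35·t; then s mod 35 is the inverse.
Euclidean algorithm:
  26 = 0·35 + 26
  35 = 1·26 + 9
  26 = 2·9 + 8
  9 = 1·8 + 1
  8 = 8·1 + 0
gcd(26,35) = 1
Back-substitution gives: 26·(-4) + 35·(3) = 1
So 26⁻¹ ≡ -4 ≡ 31 (mod 35)
Check: 26 × 31 = 806 ≡ 1 (mod 35) ✓

26⁻¹ ≡ 31 (mod 35)


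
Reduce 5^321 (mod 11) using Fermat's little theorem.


Fermat's little theorem: if p is prime and gcd(a,p)=1, then a^(p-1) ≡ 1 (mod p)
p = 11 is prime, gcd(5,11) = 1
Reduce exponent: 321 mod 10 = 1
So 5^321 ≡ 5^1 (mod 11)
5^1 mod 11 = 5

5^321 ≡ 5 (mod 11)


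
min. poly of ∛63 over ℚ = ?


∛63 satisfies x³ - 63 = 0, irreducible over ℚ (no rational root; 63 is not a perfect cube)

Minimal polynomial: x³ - 63


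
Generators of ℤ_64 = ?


g generates ℤ_n iff gcd(g,n) = 1
Prime factors of 64: 2
Generators are g ∈ {1,...,63} not divisible by any of these primes.
Generators: {1, 3, 5, 7, 9, 11, 13, 15, 17, 19, 21, 23, 25, 27, 29, 31, 33, 35, 37, 39, 41, 43, 45, 47, 49, 51, 53, 55, 57, 59, 61, 63}
Number of generators = φ(64) = 32

Generators of ℤ_64 = {1, 3, 5, 7, 9, 11, 13, 15, 17, 19, 21, 23, 25, 27, 29, 31, 33, 35, 37, 39, 41, 43, 45, 47, 49, 51, 53, 55, 57, 59, 61, 63}


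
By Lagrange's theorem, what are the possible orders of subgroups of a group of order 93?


Lagrange's theorem: |H| divides |G|
|G| = 93
Divisors of 93: 1, 3, 31, 93

Possible subgroup orders: {1, 3, 31, 93}


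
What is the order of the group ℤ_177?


ℤ_n has n elements.

|ℤ_177| = 177


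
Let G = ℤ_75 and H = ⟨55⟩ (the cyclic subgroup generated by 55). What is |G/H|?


|⟨55⟩| = n / gcd(55, 75) = 75 / 5 = 15
H is normal (ℤ_75 is abelian).
|G/H| = |G| / |H| = 75 / 15 = 5

|G/H| = 5


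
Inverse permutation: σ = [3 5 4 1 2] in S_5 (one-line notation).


To find σ⁻¹, swap domain and range:
σ(1) = 3 → σ⁻¹(3) = 1
σ(2) = 5 → σ⁻¹(5) = 2
σ(3) = 4 → σ⁻¹(4) = 3
σ(4) = 1 → σ⁻¹(1) = 4
σ(5) = 2 → σ⁻¹(2) = 5

σ⁻¹ = [4 5 1 3 2]


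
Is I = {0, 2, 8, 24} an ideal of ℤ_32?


Check ideal conditions for I = {0, 2, 8, 24} in ℤ_32:
(1) I is an additive subgroup? No
(2) For r ∈ ℤ_32 and a ∈ I: r·a ∈ I? No  [counterexample: r=2, a=2, r·a mod 32 = 4 ∉ I]

No, I is not an ideal of ℤ_32


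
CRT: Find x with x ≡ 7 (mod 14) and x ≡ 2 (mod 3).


m₁ = 14, m₂ = 3, gcd = 1, so CRT applies. M = m₁·m₂ = 42
Let M₁ = M/m₁ = 3, M₂ = M/m₂ = 14
Find y₁ ≡ M₁⁻¹ (mod m₁): 3⁻¹ ≡ 5 (mod 14)
Find y₂ ≡ M₂⁻¹ (mod m₂): 14⁻¹ ≡ 2 (mod 3)
x = a₁·M₁·y₁ + a₂·M₂·y₂ = 7·3·5 + 2·14·2 = 161
Reduce mod 42: x ≡ 35
Check: 35 mod 14 = 7 ✓, 35 mod 3 = 2 ✓

x ≡ 35 (mod 42)


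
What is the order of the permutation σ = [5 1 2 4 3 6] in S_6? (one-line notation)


Cycle decomposition: (1 5 3 2)
Cycle lengths: 4
Order = lcm(4) = 4

ord(σ) = 4


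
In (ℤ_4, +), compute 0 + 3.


Operation: addition mod 4
0 + 3 = (a + b) mod 4 with a = 0, b = 3

0 + 3 = 3


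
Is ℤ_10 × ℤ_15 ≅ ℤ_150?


Comparing ℤ_10 × ℤ_15 and ℤ_150:
gcd(10,15) = 5 ≠ 1. Max element order in ℤ_10×ℤ_15 is lcm(10,15) = 30 < 150, so it has no element of order 150

No, ℤ_10 × ℤ_15 ≇ ℤ_150


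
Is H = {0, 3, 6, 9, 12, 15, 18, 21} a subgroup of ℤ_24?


Subgroup test for H = {0, 3, 6, 9, 12, 15, 18, 21} in (ℤ_24, +):
(1) 0 ∈ H? Yes
(2) Closure: for all a,b ∈ H, (a+b) mod 24 ∈ H? Yes
(3) Inverses: for all a ∈ H, -a mod 24 ∈ H? Yes

Yes, H is a subgroup of ℤ_24


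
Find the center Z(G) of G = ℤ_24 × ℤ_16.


Z(G) = {g ∈ G | gx = xg for all x ∈ G}
Direct product of abelian groups is abelian, so Z(G) = G

Z(ℤ_24 × ℤ_16) = ℤ_24 × ℤ_16


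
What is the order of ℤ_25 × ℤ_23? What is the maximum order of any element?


|ℤ_25 × ℤ_23| = 25 × 23 = 575
Max element order = lcm(25,23) = 575
Cyclic? Yes (gcd=1)

|ℤ_25×ℤ_23| = 575, max element order = 575


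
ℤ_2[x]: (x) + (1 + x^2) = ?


Add coefficients mod 2:
x^0: 0 + 1 = 1 (mod 2)
x^1: 1 + 0 = 1 (mod 2)
x^2: 0 + 1 = 1 (mod 2)
Result: 1 + x + x^2

f + g = 1 + x + x^2


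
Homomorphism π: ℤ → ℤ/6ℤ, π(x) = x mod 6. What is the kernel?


Kernel = preimage of identity
ker(π) = multiples of 6 = 6ℤ

ker(π) = 6ℤ


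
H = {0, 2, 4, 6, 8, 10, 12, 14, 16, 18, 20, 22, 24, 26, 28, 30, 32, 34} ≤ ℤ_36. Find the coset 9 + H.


9 + H = {9 + h (mod 36) : h ∈ H}
9+0=9, 9+2=11, 9+4=13, 9+6=15, 9+8=17, 9+10=19, 9+12=21, 9+14=23, 9+16=25, 9+18=27, 9+20=29, 9+22=31, 9+24=33, 9+26=35, 9+28=1, 9+30=3, 9+32=5, 9+34=7
9 + H = {1, 3, 5, 7, 9, 11, 13, 15, 17, 19, 21, 23, 25, 27, 29, 31, 33, 35} = 1 + H

9 + H = {1, 3, 5, 7, 9, 11, 13, 15, 17, 19, 21, 23, 25, 27, 29, 31, 33, 35}


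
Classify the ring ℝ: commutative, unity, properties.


ℝ is a field: commutative, has unity, every nonzero element is a unit (hence an integral domain)
Commutative: Yes
Integral domain: Yes
Has unity: Yes

ℝ: Commutative=Yes, Unity=Yes


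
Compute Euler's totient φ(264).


Factor n: 264 = 2^3 × 3 × 11
φ(n) = n · ∏(1 - 1/p) over distinct primes p | n
φ(264) = 264 · (1 - 1/2) · (1 - 1/3) · (1 - 1/11) = 80

φ(264) = 80


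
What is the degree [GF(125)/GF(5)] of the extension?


GF(125) = GF(5^3), so the extension degree is 3

[GF(125)/GF(5)] = 3
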